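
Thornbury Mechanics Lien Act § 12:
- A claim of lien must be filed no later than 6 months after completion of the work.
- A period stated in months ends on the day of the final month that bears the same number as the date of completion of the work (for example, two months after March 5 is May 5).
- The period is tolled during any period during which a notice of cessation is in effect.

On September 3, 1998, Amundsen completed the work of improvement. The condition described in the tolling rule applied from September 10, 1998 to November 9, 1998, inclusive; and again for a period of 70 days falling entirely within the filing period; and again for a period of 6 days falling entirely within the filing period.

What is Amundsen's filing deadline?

6 months after September 3, 1998 is March 3, 1999.
From September 10, 1998 through November 9, 1998 inclusive is 61 days; tolling adds 61 days: March 3, 1999 + 61 days = May 3, 1999.
Tolling adds 70 days: May 3, 1999 + 70 days = July 12, 1999.
Tolling adds 6 days: July 12, 1999 + 6 days = July 18, 1999.

July 18, 1999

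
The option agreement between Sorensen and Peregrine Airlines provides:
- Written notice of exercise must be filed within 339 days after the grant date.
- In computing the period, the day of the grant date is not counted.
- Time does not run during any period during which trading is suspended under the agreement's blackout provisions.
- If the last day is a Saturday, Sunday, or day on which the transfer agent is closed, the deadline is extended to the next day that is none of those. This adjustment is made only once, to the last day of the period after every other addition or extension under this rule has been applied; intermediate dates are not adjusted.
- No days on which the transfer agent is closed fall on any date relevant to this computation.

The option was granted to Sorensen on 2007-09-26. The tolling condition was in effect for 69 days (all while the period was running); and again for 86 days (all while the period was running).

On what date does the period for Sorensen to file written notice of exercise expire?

339 days after 2007-09-26 is August 30, 2008.
Tolling adds 69 days: August 30, 2008 + 69 days = November 7, 2008.
Tolling adds 86 days: November 7, 2008 + 86 days = February 1, 2009.
February 1, 2009 is Sunday. The next qualifying day is February 2, 2009.

February 2, 2009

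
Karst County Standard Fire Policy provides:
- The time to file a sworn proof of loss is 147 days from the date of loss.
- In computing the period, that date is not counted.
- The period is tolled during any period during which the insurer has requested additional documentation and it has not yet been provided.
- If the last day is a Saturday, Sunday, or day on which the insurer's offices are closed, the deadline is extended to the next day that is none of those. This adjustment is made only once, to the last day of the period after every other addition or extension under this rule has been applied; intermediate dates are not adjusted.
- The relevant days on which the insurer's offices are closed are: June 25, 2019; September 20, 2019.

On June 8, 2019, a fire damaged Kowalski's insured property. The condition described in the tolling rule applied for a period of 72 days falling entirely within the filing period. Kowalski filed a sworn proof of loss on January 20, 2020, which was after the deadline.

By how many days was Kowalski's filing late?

147 days after June 8, 2019 is November 2, 2019.
Tolling adds 72 days: November 2, 2019 + 72 days = January 13, 2020.
January 13, 2020 is a Monday and not a day on which the insurer's offices are closed, so no extension applies.
The deadline is January 13, 2020; from January 13, 2020 to January 20, 2020 is 7 days.

7 days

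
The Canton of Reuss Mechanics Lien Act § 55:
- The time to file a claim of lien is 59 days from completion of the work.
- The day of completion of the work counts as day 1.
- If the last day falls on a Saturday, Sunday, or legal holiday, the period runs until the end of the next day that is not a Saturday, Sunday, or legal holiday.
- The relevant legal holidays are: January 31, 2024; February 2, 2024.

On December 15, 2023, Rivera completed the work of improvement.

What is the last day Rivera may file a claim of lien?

February 12, 2024

Counting December 15, 2023 as day 1, day 59 is February 11, 2024.
February 11, 2024 is Sunday. The next qualifying day is February 12, 2024.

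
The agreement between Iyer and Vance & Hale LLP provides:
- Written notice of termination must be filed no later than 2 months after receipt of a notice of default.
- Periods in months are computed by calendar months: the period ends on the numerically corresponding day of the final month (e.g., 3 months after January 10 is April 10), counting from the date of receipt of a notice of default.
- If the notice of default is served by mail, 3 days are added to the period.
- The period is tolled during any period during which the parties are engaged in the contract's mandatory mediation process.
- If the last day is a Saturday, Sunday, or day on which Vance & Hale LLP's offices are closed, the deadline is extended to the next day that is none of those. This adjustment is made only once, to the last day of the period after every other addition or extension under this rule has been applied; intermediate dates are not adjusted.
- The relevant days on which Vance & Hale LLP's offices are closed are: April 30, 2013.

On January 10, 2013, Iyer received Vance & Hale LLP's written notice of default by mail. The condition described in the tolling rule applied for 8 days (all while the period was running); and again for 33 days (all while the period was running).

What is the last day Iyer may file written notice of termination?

2 months after January 10, 2013 is March 10, 2013.
Service was by mail, adding 3 days: March 10, 2013 + 3 days = March 13, 2013.
Tolling adds 8 days: March 13, 2013 + 8 days = March 21, 2013.
Tolling adds 33 days: March 21, 2013 + 33 days = April 23, 2013.
April 23, 2013 is a Tuesday and not a day on which Vance & Hale LLP's offices are closed, so no extension applies.

April 23, 2013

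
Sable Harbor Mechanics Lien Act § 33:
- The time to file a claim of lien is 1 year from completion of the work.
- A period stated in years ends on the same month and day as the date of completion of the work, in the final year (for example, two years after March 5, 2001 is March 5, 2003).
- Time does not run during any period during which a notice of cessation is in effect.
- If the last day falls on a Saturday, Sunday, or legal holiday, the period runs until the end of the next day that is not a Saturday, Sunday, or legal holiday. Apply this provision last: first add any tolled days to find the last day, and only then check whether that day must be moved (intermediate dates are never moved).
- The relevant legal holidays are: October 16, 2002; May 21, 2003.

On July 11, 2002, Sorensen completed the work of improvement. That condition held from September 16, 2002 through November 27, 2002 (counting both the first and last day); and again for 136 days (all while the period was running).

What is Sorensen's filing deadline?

February 5, 2004

1 year after July 11, 2002 is July 11, 2003.
From September 16, 2002 through November 27, 2002 inclusive is 73 days; tolling adds 73 days: July 11, 2003 + 73 days = September 22, 2003.
Tolling adds 136 days: September 22, 2003 + 136 days = February 5, 2004.
February 5, 2004 is a Thursday and not a legal holiday, so no extension applies.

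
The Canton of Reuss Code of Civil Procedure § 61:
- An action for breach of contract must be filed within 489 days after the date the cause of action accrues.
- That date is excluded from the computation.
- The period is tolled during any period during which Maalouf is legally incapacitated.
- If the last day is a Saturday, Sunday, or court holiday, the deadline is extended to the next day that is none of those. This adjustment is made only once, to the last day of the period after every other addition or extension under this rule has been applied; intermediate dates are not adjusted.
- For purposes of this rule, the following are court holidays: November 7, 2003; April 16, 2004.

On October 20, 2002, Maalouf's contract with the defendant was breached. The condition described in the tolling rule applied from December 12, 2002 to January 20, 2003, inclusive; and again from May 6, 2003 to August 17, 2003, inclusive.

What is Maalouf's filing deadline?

July 14, 2004

489 days after October 20, 2002 is February 21, 2004.
From December 12, 2002 through January 20, 2003 inclusive is 40 days; tolling adds 40 days: February 21, 2004 + 40 days = April 1, 2004.
From May 6, 2003 through August 17, 2003 inclusive is 104 days; tolling adds 104 days: April 1, 2004 + 104 days = July 14, 2004.
July 14, 2004 is a Wednesday and not a court holiday, so no extension applies.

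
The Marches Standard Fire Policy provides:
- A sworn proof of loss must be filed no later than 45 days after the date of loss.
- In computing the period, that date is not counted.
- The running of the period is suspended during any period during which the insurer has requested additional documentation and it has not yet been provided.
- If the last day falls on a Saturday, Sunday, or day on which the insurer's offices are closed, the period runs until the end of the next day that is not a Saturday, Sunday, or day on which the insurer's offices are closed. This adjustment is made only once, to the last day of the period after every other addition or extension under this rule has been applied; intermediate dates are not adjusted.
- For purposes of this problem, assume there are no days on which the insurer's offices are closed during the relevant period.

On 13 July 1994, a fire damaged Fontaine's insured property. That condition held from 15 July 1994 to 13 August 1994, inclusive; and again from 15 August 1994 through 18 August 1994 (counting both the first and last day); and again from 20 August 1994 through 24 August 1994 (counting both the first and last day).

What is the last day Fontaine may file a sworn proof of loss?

45 days after 13 July 1994 is August 27, 1994.
From July 15, 1994 through August 13, 1994 inclusive is 30 days; tolling adds 30 days: August 27, 1994 + 30 days = September 26, 1994.
From August 15, 1994 through August 18, 1994 inclusive is 4 days; tolling adds 4 days: September 26, 1994 + 4 days = September 30, 1994.
From August 20, 1994 through August 24, 1994 inclusive is 5 days; tolling adds 5 days: September 30, 1994 + 5 days = October 5, 1994.
October 5, 1994 is a Wednesday and not a day on which the insurer's offices are closed, so no extension applies.

October 5, 1994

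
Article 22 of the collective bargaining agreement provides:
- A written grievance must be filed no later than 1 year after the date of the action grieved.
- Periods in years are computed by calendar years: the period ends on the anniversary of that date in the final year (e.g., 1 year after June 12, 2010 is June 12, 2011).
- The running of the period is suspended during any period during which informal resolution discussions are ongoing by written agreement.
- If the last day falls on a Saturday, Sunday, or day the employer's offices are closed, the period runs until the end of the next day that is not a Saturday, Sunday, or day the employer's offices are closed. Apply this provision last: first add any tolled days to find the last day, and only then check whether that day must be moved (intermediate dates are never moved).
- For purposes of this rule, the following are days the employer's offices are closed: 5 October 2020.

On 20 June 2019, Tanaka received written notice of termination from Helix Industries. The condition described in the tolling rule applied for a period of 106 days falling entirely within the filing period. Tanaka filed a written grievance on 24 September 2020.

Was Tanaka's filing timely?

1 year after 20 June 2019 is June 20, 2020.
Tolling adds 106 days: June 20, 2020 + 106 days = October 4, 2020.
October 4, 2020 is Sunday; October 5, 2020 is a listed holiday. The next qualifying day is October 6, 2020.
The deadline is October 6, 2020; the filing on September 24, 2020 is on or before that date.

Yes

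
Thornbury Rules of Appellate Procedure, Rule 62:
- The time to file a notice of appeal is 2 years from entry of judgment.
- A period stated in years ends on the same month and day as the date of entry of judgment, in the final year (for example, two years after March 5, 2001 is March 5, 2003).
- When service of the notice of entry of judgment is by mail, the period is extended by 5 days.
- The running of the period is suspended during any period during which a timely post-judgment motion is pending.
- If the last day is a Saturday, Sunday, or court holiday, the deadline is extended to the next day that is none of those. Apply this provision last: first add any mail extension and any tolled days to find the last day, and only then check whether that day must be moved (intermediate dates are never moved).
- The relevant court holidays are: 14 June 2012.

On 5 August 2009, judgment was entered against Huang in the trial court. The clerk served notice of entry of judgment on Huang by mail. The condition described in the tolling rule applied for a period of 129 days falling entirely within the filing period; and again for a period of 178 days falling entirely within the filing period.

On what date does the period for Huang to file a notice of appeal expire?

2 years after 5 August 2009 is August 5, 2011.
Service was by mail, adding 5 days: August 5, 2011 + 5 days = August 10, 2011.
Tolling adds 129 days: August 10, 2011 + 129 days = December 17, 2011.
Tolling adds 178 days: December 17, 2011 + 178 days = June 12, 2012.
June 12, 2012 is a Tuesday and not a court holiday, so no extension applies.

June 12, 2012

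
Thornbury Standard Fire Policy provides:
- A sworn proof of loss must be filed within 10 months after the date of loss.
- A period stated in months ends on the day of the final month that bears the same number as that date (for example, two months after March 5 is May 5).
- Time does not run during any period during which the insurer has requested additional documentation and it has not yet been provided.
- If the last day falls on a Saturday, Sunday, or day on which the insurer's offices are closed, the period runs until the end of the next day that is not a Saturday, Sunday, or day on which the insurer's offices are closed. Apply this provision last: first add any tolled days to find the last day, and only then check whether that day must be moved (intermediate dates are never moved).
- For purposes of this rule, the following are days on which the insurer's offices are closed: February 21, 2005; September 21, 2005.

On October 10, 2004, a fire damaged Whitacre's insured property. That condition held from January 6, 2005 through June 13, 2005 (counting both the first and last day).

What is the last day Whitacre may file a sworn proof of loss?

10 months after October 10, 2004 is August 10, 2005.
From January 6, 2005 through June 13, 2005 inclusive is 159 days; tolling adds 159 days: August 10, 2005 + 159 days = January 16, 2006.
January 16, 2006 is a Monday and not a day on which the insurer's offices are closed, so no extension applies.

January 16, 2006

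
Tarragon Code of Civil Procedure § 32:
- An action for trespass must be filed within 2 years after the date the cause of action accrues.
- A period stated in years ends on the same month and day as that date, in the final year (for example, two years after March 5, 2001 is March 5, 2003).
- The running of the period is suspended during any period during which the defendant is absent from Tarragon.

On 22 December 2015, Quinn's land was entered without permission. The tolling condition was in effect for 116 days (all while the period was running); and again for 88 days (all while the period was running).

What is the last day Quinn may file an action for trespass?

July 14, 2018

2 years after 22 December 2015 is December 22, 2017.
Tolling adds 116 days: December 22, 2017 + 116 days = April 17, 2018.
Tolling adds 88 days: April 17, 2018 + 88 days = July 14, 2018.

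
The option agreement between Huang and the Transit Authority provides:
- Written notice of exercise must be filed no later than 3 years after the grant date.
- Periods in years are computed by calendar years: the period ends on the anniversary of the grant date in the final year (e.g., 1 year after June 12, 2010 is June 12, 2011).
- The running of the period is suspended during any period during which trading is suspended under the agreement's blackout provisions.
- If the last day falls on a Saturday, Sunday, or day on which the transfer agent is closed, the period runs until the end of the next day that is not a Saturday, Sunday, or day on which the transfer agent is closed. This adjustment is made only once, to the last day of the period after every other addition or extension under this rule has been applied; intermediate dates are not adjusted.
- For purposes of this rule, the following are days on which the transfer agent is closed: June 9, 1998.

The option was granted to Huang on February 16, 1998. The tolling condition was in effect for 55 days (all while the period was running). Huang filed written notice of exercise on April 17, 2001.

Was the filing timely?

No

3 years after February 16, 1998 is February 16, 2001.
Tolling adds 55 days: February 16, 2001 + 55 days = April 12, 2001.
April 12, 2001 is a Thursday and not a day on which the transfer agent is closed, so no extension applies.
The deadline is April 12, 2001; the filing on April 17, 2001 is after that date.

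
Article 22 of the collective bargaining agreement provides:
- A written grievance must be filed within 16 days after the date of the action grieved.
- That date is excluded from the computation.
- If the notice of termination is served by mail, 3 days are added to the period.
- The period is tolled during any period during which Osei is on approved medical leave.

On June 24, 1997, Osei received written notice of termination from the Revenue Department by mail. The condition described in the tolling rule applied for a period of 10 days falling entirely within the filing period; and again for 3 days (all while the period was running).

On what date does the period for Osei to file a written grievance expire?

July 26, 1997

16 days after June 24, 1997 is July 10, 1997.
Service was by mail, adding 3 days: July 10, 1997 + 3 days = July 13, 1997.
Tolling adds 10 days: July 13, 1997 + 10 days = July 23, 1997.
Tolling adds 3 days: July 23, 1997 + 3 days = July 26, 1997.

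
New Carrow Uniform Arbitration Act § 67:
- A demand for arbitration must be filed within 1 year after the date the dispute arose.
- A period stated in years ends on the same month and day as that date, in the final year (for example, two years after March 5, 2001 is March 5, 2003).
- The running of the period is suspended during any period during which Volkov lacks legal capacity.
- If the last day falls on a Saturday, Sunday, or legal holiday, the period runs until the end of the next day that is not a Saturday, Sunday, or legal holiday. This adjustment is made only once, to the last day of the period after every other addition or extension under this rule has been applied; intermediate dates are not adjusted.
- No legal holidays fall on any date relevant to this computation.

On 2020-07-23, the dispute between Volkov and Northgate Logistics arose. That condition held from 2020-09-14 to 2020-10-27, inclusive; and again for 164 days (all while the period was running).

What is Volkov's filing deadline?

1 year after 2020-07-23 is July 23, 2021.
From September 14, 2020 through October 27, 2020 inclusive is 44 days; tolling adds 44 days: July 23, 2021 + 44 days = September 5, 2021.
Tolling adds 164 days: September 5, 2021 + 164 days = February 16, 2022.
February 16, 2022 is a Wednesday and not a legal holiday, so no extension applies.

February 16, 2022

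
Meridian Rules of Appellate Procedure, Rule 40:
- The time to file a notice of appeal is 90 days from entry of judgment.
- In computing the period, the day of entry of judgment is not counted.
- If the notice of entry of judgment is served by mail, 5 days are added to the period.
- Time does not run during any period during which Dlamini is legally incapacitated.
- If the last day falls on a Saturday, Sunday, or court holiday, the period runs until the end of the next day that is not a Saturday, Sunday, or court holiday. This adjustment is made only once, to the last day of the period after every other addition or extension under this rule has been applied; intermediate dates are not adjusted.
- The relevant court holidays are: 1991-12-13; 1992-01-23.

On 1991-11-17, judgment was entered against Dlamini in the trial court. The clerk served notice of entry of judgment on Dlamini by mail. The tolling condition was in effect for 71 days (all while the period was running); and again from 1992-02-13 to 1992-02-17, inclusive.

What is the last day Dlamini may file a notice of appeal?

90 days after 1991-11-17 is February 15, 1992.
Service was by mail, adding 5 days: February 15, 1992 + 5 days = February 20, 1992.
Tolling adds 71 days: February 20, 1992 + 71 days = May 1, 1992.
From February 13, 1992 through February 17, 1992 inclusive is 5 days; tolling adds 5 days: May 1, 1992 + 5 days = May 6, 1992.
May 6, 1992 is a Wednesday and not a court holiday, so no extension applies.

May 6, 1992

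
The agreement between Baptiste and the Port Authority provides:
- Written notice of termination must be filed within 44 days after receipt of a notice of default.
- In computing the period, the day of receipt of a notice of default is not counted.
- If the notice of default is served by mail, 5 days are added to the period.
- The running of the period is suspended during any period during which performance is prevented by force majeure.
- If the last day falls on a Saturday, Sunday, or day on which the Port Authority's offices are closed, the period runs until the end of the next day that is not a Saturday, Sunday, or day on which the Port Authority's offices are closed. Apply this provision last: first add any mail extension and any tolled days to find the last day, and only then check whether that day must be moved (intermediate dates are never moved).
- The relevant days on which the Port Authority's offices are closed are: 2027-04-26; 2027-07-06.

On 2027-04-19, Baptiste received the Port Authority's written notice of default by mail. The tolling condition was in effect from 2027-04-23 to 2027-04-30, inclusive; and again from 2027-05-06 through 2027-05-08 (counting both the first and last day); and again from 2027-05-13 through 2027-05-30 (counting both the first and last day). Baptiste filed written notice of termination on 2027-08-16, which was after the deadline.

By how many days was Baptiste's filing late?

40 days

44 days after 2027-04-19 is June 2, 2027.
Service was by mail, adding 5 days: June 2, 2027 + 5 days = June 7, 2027.
From April 23, 2027 through April 30, 2027 inclusive is 8 days; tolling adds 8 days: June 7, 2027 + 8 days = June 15, 2027.
From May 6, 2027 through May 8, 2027 inclusive is 3 days; tolling adds 3 days: June 15, 2027 + 3 days = June 18, 2027.
From May 13, 2027 through May 30, 2027 inclusive is 18 days; tolling adds 18 days: June 18, 2027 + 18 days = July 6, 2027.
July 6, 2027 is a listed holiday. The next qualifying day is July 7, 2027.
The deadline is July 7, 2027; from July 7, 2027 to August 16, 2027 is 40 days.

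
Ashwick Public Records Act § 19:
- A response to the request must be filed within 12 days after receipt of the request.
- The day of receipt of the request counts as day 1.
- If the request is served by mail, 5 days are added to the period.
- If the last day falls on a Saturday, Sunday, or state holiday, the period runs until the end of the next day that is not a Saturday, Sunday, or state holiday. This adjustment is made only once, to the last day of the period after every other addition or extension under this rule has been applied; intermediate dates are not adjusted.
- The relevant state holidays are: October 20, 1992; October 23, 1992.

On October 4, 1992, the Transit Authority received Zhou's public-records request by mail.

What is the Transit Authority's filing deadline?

October 21, 1992

Counting October 4, 1992 as day 1, day 12 is October 15, 1992.
Service was by mail, adding 5 days: October 15, 1992 + 5 days = October 20, 1992.
October 20, 1992 is a listed holiday. The next qualifying day is October 21, 1992.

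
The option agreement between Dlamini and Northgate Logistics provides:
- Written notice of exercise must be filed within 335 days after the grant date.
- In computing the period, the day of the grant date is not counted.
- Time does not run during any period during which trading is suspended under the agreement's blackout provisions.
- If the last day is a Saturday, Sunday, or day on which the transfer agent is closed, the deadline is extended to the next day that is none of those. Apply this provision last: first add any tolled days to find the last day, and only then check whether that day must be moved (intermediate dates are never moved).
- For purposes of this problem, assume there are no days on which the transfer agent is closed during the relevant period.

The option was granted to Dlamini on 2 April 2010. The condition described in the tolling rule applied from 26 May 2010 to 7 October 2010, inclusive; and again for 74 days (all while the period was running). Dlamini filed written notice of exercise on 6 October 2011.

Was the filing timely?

No

335 days after 2 April 2010 is March 3, 2011.
From May 26, 2010 through October 7, 2010 inclusive is 135 days; tolling adds 135 days: March 3, 2011 + 135 days = July 16, 2011.
Tolling adds 74 days: July 16, 2011 + 74 days = September 28, 2011.
September 28, 2011 is a Wednesday and not a day on which the transfer agent is closed, so no extension applies.
The deadline is September 28, 2011; the filing on October 6, 2011 is after that date.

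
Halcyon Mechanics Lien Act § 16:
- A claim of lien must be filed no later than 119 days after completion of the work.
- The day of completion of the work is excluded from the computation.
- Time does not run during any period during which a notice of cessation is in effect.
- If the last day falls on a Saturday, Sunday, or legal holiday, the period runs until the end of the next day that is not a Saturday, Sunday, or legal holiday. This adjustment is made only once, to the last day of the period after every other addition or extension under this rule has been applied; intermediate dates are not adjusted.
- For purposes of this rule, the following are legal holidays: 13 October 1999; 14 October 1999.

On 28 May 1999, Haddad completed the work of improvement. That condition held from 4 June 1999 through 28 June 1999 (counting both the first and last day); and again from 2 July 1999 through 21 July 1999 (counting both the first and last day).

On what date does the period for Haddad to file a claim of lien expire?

November 8, 1999

119 days after 28 May 1999 is September 24, 1999.
From June 4, 1999 through June 28, 1999 inclusive is 25 days; tolling adds 25 days: September 24, 1999 + 25 days = October 19, 1999.
From July 2, 1999 through July 21, 1999 inclusive is 20 days; tolling adds 20 days: October 19, 1999 + 20 days = November 8, 1999.
November 8, 1999 is a Monday and not a legal holiday, so no extension applies.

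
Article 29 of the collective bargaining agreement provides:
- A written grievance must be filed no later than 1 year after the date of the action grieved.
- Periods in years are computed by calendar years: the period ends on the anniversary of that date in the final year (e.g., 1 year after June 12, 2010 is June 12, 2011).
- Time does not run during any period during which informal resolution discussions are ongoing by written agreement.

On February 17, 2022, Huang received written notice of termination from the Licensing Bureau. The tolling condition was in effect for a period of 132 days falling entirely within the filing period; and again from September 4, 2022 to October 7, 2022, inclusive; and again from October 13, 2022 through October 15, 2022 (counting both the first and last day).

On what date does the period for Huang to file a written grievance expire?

1 year after February 17, 2022 is February 17, 2023.
Tolling adds 132 days: February 17, 2023 + 132 days = June 29, 2023.
From September 4, 2022 through October 7, 2022 inclusive is 34 days; tolling adds 34 days: June 29, 2023 + 34 days = August 2, 2023.
From October 13, 2022 through October 15, 2022 inclusive is 3 days; tolling adds 3 days: August 2, 2023 + 3 days = August 5, 2023.

August 5, 2023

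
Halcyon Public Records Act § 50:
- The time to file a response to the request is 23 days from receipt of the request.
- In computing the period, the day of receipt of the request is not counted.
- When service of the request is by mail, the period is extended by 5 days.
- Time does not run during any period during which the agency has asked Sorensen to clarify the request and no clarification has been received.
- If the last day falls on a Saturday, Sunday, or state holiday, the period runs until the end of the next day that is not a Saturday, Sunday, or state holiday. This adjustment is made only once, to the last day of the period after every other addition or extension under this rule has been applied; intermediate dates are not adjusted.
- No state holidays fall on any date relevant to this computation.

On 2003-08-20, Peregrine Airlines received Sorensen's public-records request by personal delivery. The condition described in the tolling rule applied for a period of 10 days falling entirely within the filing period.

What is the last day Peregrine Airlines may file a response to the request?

September 22, 2003

23 days after 2003-08-20 is September 12, 2003.
Service was not by mail, so no mail extension applies.
Tolling adds 10 days: September 12, 2003 + 10 days = September 22, 2003.
September 22, 2003 is a Monday and not a state holiday, so no extension applies.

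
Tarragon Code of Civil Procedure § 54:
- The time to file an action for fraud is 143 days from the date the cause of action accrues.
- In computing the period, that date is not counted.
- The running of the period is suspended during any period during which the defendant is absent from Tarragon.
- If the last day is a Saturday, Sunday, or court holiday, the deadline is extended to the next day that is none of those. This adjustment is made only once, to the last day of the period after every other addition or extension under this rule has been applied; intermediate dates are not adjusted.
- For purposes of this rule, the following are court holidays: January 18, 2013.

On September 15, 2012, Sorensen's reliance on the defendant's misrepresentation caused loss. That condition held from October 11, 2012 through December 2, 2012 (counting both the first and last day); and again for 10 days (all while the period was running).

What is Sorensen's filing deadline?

143 days after September 15, 2012 is February 5, 2013.
From October 11, 2012 through December 2, 2012 inclusive is 53 days; tolling adds 53 days: February 5, 2013 + 53 days = March 30, 2013.
Tolling adds 10 days: March 30, 2013 + 10 days = April 9, 2013.
April 9, 2013 is a Tuesday and not a court holiday, so no extension applies.

April 9, 2013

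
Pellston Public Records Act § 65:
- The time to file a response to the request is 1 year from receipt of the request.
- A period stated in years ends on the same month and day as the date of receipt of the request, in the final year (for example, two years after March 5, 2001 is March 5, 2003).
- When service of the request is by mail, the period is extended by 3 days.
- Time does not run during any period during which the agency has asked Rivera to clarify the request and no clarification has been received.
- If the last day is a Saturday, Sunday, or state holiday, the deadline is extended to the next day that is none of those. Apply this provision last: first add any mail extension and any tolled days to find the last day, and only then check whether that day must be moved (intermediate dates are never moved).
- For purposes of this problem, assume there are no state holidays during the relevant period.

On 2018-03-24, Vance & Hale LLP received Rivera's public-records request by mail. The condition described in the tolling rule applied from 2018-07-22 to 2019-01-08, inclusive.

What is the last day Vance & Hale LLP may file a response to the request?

1 year after 2018-03-24 is March 24, 2019.
Service was by mail, adding 3 days: March 24, 2019 + 3 days = March 27, 2019.
From July 22, 2018 through January 8, 2019 inclusive is 171 days; tolling adds 171 days: March 27, 2019 + 171 days = September 14, 2019.
September 14, 2019 is Saturday; September 15, 2019 is Sunday. The next qualifying day is September 16, 2019.

September 16, 2019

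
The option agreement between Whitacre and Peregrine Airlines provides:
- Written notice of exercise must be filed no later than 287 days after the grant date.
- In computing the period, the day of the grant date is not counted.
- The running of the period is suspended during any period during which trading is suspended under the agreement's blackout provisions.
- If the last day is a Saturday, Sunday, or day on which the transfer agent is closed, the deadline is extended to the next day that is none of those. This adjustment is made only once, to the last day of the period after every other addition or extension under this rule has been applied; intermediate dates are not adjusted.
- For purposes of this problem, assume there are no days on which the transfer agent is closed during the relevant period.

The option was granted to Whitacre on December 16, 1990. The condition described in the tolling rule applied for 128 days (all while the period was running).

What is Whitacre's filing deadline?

February 4, 1992

287 days after December 16, 1990 is September 29, 1991.
Tolling adds 128 days: September 29, 1991 + 128 days = February 4, 1992.
February 4, 1992 is a Tuesday and not a day on which the transfer agent is closed, so no extension applies.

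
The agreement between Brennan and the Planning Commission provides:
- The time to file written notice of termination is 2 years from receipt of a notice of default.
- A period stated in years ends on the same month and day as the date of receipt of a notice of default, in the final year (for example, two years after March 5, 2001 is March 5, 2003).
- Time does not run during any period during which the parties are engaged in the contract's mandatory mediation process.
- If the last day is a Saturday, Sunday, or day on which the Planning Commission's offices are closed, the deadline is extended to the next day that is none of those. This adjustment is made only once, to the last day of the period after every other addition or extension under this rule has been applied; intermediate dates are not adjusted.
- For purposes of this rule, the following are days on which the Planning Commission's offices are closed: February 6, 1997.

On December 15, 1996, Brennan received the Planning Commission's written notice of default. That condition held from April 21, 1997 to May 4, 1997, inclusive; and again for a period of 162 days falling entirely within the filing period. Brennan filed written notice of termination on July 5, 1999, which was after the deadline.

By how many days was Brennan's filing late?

26 days

2 years after December 15, 1996 is December 15, 1998.
From April 21, 1997 through May 4, 1997 inclusive is 14 days; tolling adds 14 days: December 15, 1998 + 14 days = December 29, 1998.
Tolling adds 162 days: December 29, 1998 + 162 days = June 9, 1999.
June 9, 1999 is a Wednesday and not a day on which the Planning Commission's offices are closed, so no extension applies.
The deadline is June 9, 1999; from June 9, 1999 to July 5, 1999 is 26 days.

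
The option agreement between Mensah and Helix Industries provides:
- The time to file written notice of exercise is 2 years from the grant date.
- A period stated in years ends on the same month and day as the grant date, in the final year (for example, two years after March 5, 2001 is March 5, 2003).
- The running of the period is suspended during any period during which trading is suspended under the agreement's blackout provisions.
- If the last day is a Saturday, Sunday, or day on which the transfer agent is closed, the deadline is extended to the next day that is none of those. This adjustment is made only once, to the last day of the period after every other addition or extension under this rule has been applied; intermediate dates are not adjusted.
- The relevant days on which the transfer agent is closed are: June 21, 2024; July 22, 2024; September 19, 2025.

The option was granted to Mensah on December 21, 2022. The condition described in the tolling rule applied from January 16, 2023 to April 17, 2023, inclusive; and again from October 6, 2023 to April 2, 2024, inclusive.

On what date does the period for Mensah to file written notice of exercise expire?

September 22, 2025

2 years after December 21, 2022 is December 21, 2024.
From January 16, 2023 through April 17, 2023 inclusive is 92 days; tolling adds 92 days: December 21, 2024 + 92 days = March 23, 2025.
From October 6, 2023 through April 2, 2024 inclusive is 180 days; tolling adds 180 days: March 23, 2025 + 180 days = September 19, 2025.
September 19, 2025 is a listed holiday; September 20, 2025 is Saturday; September 21, 2025 is Sunday. The next qualifying day is September 22, 2025.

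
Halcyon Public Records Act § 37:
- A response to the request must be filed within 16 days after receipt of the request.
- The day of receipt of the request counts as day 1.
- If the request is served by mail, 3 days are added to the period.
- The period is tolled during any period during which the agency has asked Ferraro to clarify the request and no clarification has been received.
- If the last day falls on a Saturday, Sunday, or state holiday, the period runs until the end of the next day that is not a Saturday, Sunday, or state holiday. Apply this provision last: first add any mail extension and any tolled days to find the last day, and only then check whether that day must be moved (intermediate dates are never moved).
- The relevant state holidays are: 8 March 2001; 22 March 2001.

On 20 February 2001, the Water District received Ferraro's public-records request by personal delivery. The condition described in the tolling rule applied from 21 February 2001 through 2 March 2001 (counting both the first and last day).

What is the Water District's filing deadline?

March 19, 2001

Counting 20 February 2001 as day 1, day 16 is March 7, 2001.
Service was not by mail, so no mail extension applies.
From February 21, 2001 through March 2, 2001 inclusive is 10 days; tolling adds 10 days: March 7, 2001 + 10 days = March 17, 2001.
March 17, 2001 is Saturday; March 18, 2001 is Sunday. The next qualifying day is March 19, 2001.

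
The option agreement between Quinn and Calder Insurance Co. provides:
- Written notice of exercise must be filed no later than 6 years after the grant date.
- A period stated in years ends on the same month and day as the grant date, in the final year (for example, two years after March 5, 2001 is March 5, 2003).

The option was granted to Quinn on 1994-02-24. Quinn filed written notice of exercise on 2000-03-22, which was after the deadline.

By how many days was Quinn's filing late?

27 days

6 years after 1994-02-24 is February 24, 2000.
The deadline is February 24, 2000; from February 24, 2000 to March 22, 2000 is 27 days.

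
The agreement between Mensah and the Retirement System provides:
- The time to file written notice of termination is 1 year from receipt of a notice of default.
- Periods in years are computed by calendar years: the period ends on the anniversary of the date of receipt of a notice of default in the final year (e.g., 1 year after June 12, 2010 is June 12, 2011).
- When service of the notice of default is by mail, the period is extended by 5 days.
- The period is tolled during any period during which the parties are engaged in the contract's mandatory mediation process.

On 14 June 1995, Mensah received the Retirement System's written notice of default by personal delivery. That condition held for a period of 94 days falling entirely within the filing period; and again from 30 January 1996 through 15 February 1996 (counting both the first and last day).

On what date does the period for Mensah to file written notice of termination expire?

1 year after 14 June 1995 is June 14, 1996.
Service was not by mail, so no mail extension applies.
Tolling adds 94 days: June 14, 1996 + 94 days = September 16, 1996.
From January 30, 1996 through February 15, 1996 inclusive is 17 days; tolling adds 17 days: September 16, 1996 + 17 days = October 3, 1996.

October 3, 1996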